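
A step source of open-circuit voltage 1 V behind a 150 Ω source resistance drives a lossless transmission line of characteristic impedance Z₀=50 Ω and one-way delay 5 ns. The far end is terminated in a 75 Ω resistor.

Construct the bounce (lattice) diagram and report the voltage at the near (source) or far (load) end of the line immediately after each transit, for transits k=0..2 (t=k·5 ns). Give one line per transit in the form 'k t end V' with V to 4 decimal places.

Γ_L=0.200000, Γ_S=0.500000; launch V₁=1·50/200=0.250000
k=0 src: V=0.2500
k=1 load: inc=0.250000, refl=0.250000·0.200000=0.0500; V=0.000000+0.250000+0.050000=0.3000
k=2 src: inc=0.050000, refl=0.050000·0.500000=0.0250; V=0.250000+0.050000+0.025000=0.3250

0 0 source 0.2500
1 5 load 0.3000
2 10 source 0.3250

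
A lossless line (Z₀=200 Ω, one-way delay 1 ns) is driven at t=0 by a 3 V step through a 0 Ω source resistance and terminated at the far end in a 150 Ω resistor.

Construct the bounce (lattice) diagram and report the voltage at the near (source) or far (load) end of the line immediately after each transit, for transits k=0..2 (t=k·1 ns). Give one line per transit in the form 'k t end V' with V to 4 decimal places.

Γ_L=-0.142857, Γ_S=-1.000000; launch V₁=3·200/200=3.000000
k=0 src: V=3.0000
k=1 load: inc=3.000000, refl=3.000000·-0.142857=-0.4286; V=0.000000+3.000000+-0.428571=2.5714
k=2 src: inc=-0.428571, refl=-0.428571·-1.000000=0.4286; V=3.000000+-0.428571+0.428571=3.0000

0 0 source 3.0000
1 1 load 2.5714
2 2 source 3.0000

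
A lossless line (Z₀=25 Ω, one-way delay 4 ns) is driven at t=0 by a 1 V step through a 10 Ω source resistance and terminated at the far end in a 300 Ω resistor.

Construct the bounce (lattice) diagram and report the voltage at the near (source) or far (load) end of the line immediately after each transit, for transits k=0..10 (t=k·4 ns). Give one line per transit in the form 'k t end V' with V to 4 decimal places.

0 0 source 0.7143
1 4 load 1.3187
2 8 source 1.0597
3 12 load 0.8405
4 16 source 0.9344
5 20 load 1.0139
6 24 source 0.9798
7 28 load 0.9510
8 32 source 0.9634
9 36 load 0.9738
10 40 source 0.9693

Γ_L=0.846154, Γ_S=-0.428571; launch V₁=1·25/35=0.714286
k=0 src: V=0.7143
k=1 load: inc=0.714286, refl=0.714286·0.846154=0.6044; V=0.000000+0.714286+0.604396=1.3187
k=2 src: inc=0.604396, refl=0.604396·-0.428571=-0.2590; V=0.714286+0.604396+-0.259027=1.0597
k=3 load: inc=-0.259027, refl=-0.259027·0.846154=-0.2192; V=1.318681+-0.259027+-0.219176=0.8405
k=4 src: inc=-0.219176, refl=-0.219176·-0.428571=0.0939; V=1.059655+-0.219176+0.093933=0.9344
k=5 load: inc=0.093933, refl=0.093933·0.846154=0.0795; V=0.840478+0.093933+0.079482=1.0139
k=6 src: inc=0.079482, refl=0.079482·-0.428571=-0.0341; V=0.934411+0.079482+-0.034064=0.9798
k=7 load: inc=-0.034064, refl=-0.034064·0.846154=-0.0288; V=1.013893+-0.034064+-0.028823=0.9510
k=8 src: inc=-0.028823, refl=-0.028823·-0.428571=0.0124; V=0.979829+-0.028823+0.012353=0.9634
k=9 load: inc=0.012353, refl=0.012353·0.846154=0.0105; V=0.951006+0.012353+0.010452=0.9738
k=10 src: inc=0.010452, refl=0.010452·-0.428571=-0.0045; V=0.963359+0.010452+-0.004480=0.9693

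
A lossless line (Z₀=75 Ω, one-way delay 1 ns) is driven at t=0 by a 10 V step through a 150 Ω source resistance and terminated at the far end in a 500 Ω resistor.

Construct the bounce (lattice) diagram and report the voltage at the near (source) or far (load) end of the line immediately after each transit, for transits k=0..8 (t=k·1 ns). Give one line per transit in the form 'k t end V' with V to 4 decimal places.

Γ_L=0.739130, Γ_S=0.333333; launch V₁=10·75/225=3.333333
k=0 src: V=3.3333
k=1 load: inc=3.333333, refl=3.333333·0.739130=2.4638; V=0.000000+3.333333+2.463768=5.7971
k=2 src: inc=2.463768, refl=2.463768·0.333333=0.8213; V=3.333333+2.463768+0.821256=6.6184
k=3 load: inc=0.821256, refl=0.821256·0.739130=0.6070; V=5.797101+0.821256+0.607015=7.2254
k=4 src: inc=0.607015, refl=0.607015·0.333333=0.2023; V=6.618357+0.607015+0.202338=7.4277
k=5 load: inc=0.202338, refl=0.202338·0.739130=0.1496; V=7.225373+0.202338+0.149555=7.5773
k=6 src: inc=0.149555, refl=0.149555·0.333333=0.0499; V=7.427711+0.149555+0.049852=7.6271
k=7 load: inc=0.049852, refl=0.049852·0.739130=0.0368; V=7.577266+0.049852+0.036847=7.6640
k=8 src: inc=0.036847, refl=0.036847·0.333333=0.0123; V=7.627117+0.036847+0.012282=7.6762

0 0 source 3.3333
1 1 load 5.7971
2 2 source 6.6184
3 3 load 7.2254
4 4 source 7.4277
5 5 load 7.5773
6 6 source 7.6271
7 7 load 7.6640
8 8 source 7.6762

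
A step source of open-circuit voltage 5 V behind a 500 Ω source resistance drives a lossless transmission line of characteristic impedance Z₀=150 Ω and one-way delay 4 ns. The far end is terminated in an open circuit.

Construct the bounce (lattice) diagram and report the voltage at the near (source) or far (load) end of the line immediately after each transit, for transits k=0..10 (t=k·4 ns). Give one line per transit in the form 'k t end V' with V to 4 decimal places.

0 0 source 1.1538
1 4 load 2.3077
2 8 source 2.9290
3 12 load 3.5503
4 16 source 3.8848
5 20 load 4.2194
6 24 source 4.3995
7 28 load 4.5797
8 32 source 4.6767
9 36 load 4.7737
10 40 source 4.8259

Γ_L=1.000000, Γ_S=0.538462; launch V₁=5·150/650=1.153846
k=0 src: V=1.1538
k=1 load: inc=1.153846, refl=1.153846·1.000000=1.1538; V=0.000000+1.153846+1.153846=2.3077
k=2 src: inc=1.153846, refl=1.153846·0.538462=0.6213; V=1.153846+1.153846+0.621302=2.9290
k=3 load: inc=0.621302, refl=0.621302·1.000000=0.6213; V=2.307692+0.621302+0.621302=3.5503
k=4 src: inc=0.621302, refl=0.621302·0.538462=0.3345; V=2.928994+0.621302+0.334547=3.8848
k=5 load: inc=0.334547, refl=0.334547·1.000000=0.3345; V=3.550296+0.334547+0.334547=4.2194
k=6 src: inc=0.334547, refl=0.334547·0.538462=0.1801; V=3.884843+0.334547+0.180141=4.3995
k=7 load: inc=0.180141, refl=0.180141·1.000000=0.1801; V=4.219390+0.180141+0.180141=4.5797
k=8 src: inc=0.180141, refl=0.180141·0.538462=0.0970; V=4.399531+0.180141+0.096999=4.6767
k=9 load: inc=0.096999, refl=0.096999·1.000000=0.0970; V=4.579672+0.096999+0.096999=4.7737
k=10 src: inc=0.096999, refl=0.096999·0.538462=0.0522; V=4.676670+0.096999+0.052230=4.8259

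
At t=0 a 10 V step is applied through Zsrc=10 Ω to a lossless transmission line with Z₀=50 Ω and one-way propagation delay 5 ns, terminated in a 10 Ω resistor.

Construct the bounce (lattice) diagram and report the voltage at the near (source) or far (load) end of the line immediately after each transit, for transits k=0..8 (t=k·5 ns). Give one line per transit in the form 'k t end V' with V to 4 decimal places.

0 0 source 8.3333
1 5 load 2.7778
2 10 source 6.4815
3 15 load 4.0123
4 20 source 5.6584
5 25 load 4.5610
6 30 source 5.2926
7 35 load 4.8049
8 40 source 5.1301

Γ_L=-0.666667, Γ_S=-0.666667; launch V₁=10·50/60=8.333333
k=0 src: V=8.3333
k=1 load: inc=8.333333, refl=8.333333·-0.666667=-5.5556; V=0.000000+8.333333+-5.555556=2.7778
k=2 src: inc=-5.555556, refl=-5.555556·-0.666667=3.7037; V=8.333333+-5.555556+3.703704=6.4815
k=3 load: inc=3.703704, refl=3.703704·-0.666667=-2.4691; V=2.777778+3.703704+-2.469136=4.0123
k=4 src: inc=-2.469136, refl=-2.469136·-0.666667=1.6461; V=6.481481+-2.469136+1.646091=5.6584
k=5 load: inc=1.646091, refl=1.646091·-0.666667=-1.0974; V=4.012346+1.646091+-1.097394=4.5610
k=6 src: inc=-1.097394, refl=-1.097394·-0.666667=0.7316; V=5.658436+-1.097394+0.731596=5.2926
k=7 load: inc=0.731596, refl=0.731596·-0.666667=-0.4877; V=4.561043+0.731596+-0.487731=4.8049
k=8 src: inc=-0.487731, refl=-0.487731·-0.666667=0.3252; V=5.292638+-0.487731+0.325154=5.1301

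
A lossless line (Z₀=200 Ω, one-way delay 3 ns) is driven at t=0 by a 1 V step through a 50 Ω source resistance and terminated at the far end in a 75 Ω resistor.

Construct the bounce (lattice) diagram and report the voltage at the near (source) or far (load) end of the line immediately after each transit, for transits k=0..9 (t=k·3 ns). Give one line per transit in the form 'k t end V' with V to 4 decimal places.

0 0 source 0.8000
1 3 load 0.4364
2 6 source 0.6545
3 9 load 0.5554
4 12 source 0.6149
5 15 load 0.5878
6 18 source 0.6041
7 21 load 0.5967
8 24 source 0.6011
9 27 load 0.5991

Γ_L=-0.454545, Γ_S=-0.600000; launch V₁=1·200/250=0.800000
k=0 src: V=0.8000
k=1 load: inc=0.800000, refl=0.800000·-0.454545=-0.3636; V=0.000000+0.800000+-0.363636=0.4364
k=2 src: inc=-0.363636, refl=-0.363636·-0.600000=0.2182; V=0.800000+-0.363636+0.218182=0.6545
k=3 load: inc=0.218182, refl=0.218182·-0.454545=-0.0992; V=0.436364+0.218182+-0.099174=0.5554
k=4 src: inc=-0.099174, refl=-0.099174·-0.600000=0.0595; V=0.654545+-0.099174+0.059504=0.6149
k=5 load: inc=0.059504, refl=0.059504·-0.454545=-0.0270; V=0.555372+0.059504+-0.027047=0.5878
k=6 src: inc=-0.027047, refl=-0.027047·-0.600000=0.0162; V=0.614876+-0.027047+0.016228=0.6041
k=7 load: inc=0.016228, refl=0.016228·-0.454545=-0.0074; V=0.587829+0.016228+-0.007377=0.5967
k=8 src: inc=-0.007377, refl=-0.007377·-0.600000=0.0044; V=0.604057+-0.007377+0.004426=0.6011
k=9 load: inc=0.004426, refl=0.004426·-0.454545=-0.0020; V=0.596681+0.004426+-0.002012=0.5991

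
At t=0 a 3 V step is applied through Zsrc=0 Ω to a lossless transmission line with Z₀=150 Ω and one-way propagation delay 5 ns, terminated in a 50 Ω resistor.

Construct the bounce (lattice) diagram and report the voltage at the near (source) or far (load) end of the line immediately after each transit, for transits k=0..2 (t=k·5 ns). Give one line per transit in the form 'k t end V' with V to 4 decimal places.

Γ_L=-0.500000, Γ_S=-1.000000; launch V₁=3·150/150=3.000000
k=0 src: V=3.0000
k=1 load: inc=3.000000, refl=3.000000·-0.500000=-1.5000; V=0.000000+3.000000+-1.500000=1.5000
k=2 src: inc=-1.500000, refl=-1.500000·-1.000000=1.5000; V=3.000000+-1.500000+1.500000=3.0000

0 0 source 3.0000
1 5 load 1.5000
2 10 source 3.0000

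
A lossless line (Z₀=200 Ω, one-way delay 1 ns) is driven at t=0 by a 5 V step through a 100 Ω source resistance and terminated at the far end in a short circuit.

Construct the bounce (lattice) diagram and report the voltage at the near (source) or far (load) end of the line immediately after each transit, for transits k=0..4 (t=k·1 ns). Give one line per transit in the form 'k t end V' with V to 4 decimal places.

Γ_L=-1.000000, Γ_S=-0.333333; launch V₁=5·200/300=3.333333
k=0 src: V=3.3333
k=1 load: inc=3.333333, refl=3.333333·-1.000000=-3.3333; V=0.000000+3.333333+-3.333333=0.0000
k=2 src: inc=-3.333333, refl=-3.333333·-0.333333=1.1111; V=3.333333+-3.333333+1.111111=1.1111
k=3 load: inc=1.111111, refl=1.111111·-1.000000=-1.1111; V=0.000000+1.111111+-1.111111=0.0000
k=4 src: inc=-1.111111, refl=-1.111111·-0.333333=0.3704; V=1.111111+-1.111111+0.370370=0.3704

0 0 source 3.3333
1 1 load 0.0000
2 2 source 1.1111
3 3 load 0.0000
4 4 source 0.3704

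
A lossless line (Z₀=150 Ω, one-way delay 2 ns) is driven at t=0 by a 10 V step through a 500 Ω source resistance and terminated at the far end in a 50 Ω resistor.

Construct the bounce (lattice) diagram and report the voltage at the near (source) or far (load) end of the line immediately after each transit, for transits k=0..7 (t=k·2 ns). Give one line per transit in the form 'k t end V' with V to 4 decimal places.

0 0 source 2.3077
1 2 load 1.1538
2 4 source 0.5325
3 6 load 0.8432
4 8 source 1.0105
5 10 load 0.9268
6 12 source 0.8818
7 14 load 0.9043

Γ_L=-0.500000, Γ_S=0.538462; launch V₁=10·150/650=2.307692
k=0 src: V=2.3077
k=1 load: inc=2.307692, refl=2.307692·-0.500000=-1.1538; V=0.000000+2.307692+-1.153846=1.1538
k=2 src: inc=-1.153846, refl=-1.153846·0.538462=-0.6213; V=2.307692+-1.153846+-0.621302=0.5325
k=3 load: inc=-0.621302, refl=-0.621302·-0.500000=0.3107; V=1.153846+-0.621302+0.310651=0.8432
k=4 src: inc=0.310651, refl=0.310651·0.538462=0.1673; V=0.532544+0.310651+0.167274=1.0105
k=5 load: inc=0.167274, refl=0.167274·-0.500000=-0.0836; V=0.843195+0.167274+-0.083637=0.9268
k=6 src: inc=-0.083637, refl=-0.083637·0.538462=-0.0450; V=1.010469+-0.083637+-0.045035=0.8818
k=7 load: inc=-0.045035, refl=-0.045035·-0.500000=0.0225; V=0.926832+-0.045035+0.022518=0.9043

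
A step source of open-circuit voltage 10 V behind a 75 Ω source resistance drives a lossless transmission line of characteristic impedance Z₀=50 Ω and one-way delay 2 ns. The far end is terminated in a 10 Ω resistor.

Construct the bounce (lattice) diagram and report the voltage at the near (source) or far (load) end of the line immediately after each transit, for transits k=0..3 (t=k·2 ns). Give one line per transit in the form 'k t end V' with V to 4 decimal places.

Γ_L=-0.666667, Γ_S=0.200000; launch V₁=10·50/125=4.000000
k=0 src: V=4.0000
k=1 load: inc=4.000000, refl=4.000000·-0.666667=-2.6667; V=0.000000+4.000000+-2.666667=1.3333
k=2 src: inc=-2.666667, refl=-2.666667·0.200000=-0.5333; V=4.000000+-2.666667+-0.533333=0.8000
k=3 load: inc=-0.533333, refl=-0.533333·-0.666667=0.3556; V=1.333333+-0.533333+0.355556=1.1556

0 0 source 4.0000
1 2 load 1.3333
2 4 source 0.8000
3 6 load 1.1556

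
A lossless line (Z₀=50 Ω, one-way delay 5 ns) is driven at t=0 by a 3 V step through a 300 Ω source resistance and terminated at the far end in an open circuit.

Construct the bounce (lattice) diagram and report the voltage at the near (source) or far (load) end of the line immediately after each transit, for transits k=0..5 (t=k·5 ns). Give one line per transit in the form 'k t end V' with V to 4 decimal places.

Γ_L=1.000000, Γ_S=0.714286; launch V₁=3·50/350=0.428571
k=0 src: V=0.4286
k=1 load: inc=0.428571, refl=0.428571·1.000000=0.4286; V=0.000000+0.428571+0.428571=0.8571
k=2 src: inc=0.428571, refl=0.428571·0.714286=0.3061; V=0.428571+0.428571+0.306122=1.1633
k=3 load: inc=0.306122, refl=0.306122·1.000000=0.3061; V=0.857143+0.306122+0.306122=1.4694
k=4 src: inc=0.306122, refl=0.306122·0.714286=0.2187; V=1.163265+0.306122+0.218659=1.6880
k=5 load: inc=0.218659, refl=0.218659·1.000000=0.2187; V=1.469388+0.218659+0.218659=1.9067

0 0 source 0.4286
1 5 load 0.8571
2 10 source 1.1633
3 15 load 1.4694
4 20 source 1.6880
5 25 load 1.9067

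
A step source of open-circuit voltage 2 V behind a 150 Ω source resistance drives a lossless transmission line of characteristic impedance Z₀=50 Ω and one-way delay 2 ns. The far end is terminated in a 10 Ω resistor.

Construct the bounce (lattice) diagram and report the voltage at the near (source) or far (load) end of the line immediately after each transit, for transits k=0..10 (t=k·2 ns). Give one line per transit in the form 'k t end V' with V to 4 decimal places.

0 0 source 0.5000
1 2 load 0.1667
2 4 source 0.0000
3 6 load 0.1111
4 8 source 0.1667
5 10 load 0.1296
6 12 source 0.1111
7 14 load 0.1235
8 16 source 0.1296
9 18 load 0.1255
10 20 source 0.1235

Γ_L=-0.666667, Γ_S=0.500000; launch V₁=2·50/200=0.500000
k=0 src: V=0.5000
k=1 load: inc=0.500000, refl=0.500000·-0.666667=-0.3333; V=0.000000+0.500000+-0.333333=0.1667
k=2 src: inc=-0.333333, refl=-0.333333·0.500000=-0.1667; V=0.500000+-0.333333+-0.166667=0.0000
k=3 load: inc=-0.166667, refl=-0.166667·-0.666667=0.1111; V=0.166667+-0.166667+0.111111=0.1111
k=4 src: inc=0.111111, refl=0.111111·0.500000=0.0556; V=0.000000+0.111111+0.055556=0.1667
k=5 load: inc=0.055556, refl=0.055556·-0.666667=-0.0370; V=0.111111+0.055556+-0.037037=0.1296
k=6 src: inc=-0.037037, refl=-0.037037·0.500000=-0.0185; V=0.166667+-0.037037+-0.018519=0.1111
k=7 load: inc=-0.018519, refl=-0.018519·-0.666667=0.0123; V=0.129630+-0.018519+0.012346=0.1235
k=8 src: inc=0.012346, refl=0.012346·0.500000=0.0062; V=0.111111+0.012346+0.006173=0.1296
k=9 load: inc=0.006173, refl=0.006173·-0.666667=-0.0041; V=0.123457+0.006173+-0.004115=0.1255
k=10 src: inc=-0.004115, refl=-0.004115·0.500000=-0.0021; V=0.129630+-0.004115+-0.002058=0.1235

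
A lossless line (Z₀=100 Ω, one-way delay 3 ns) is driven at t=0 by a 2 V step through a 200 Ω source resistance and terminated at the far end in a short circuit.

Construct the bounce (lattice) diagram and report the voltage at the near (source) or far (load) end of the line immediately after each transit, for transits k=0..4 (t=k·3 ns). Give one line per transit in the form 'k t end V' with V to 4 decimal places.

0 0 source 0.6667
1 3 load 0.0000
2 6 source -0.2222
3 9 load 0.0000
4 12 source 0.0741

Γ_L=-1.000000, Γ_S=0.333333; launch V₁=2·100/300=0.666667
k=0 src: V=0.6667
k=1 load: inc=0.666667, refl=0.666667·-1.000000=-0.6667; V=0.000000+0.666667+-0.666667=0.0000
k=2 src: inc=-0.666667, refl=-0.666667·0.333333=-0.2222; V=0.666667+-0.666667+-0.222222=-0.2222
k=3 load: inc=-0.222222, refl=-0.222222·-1.000000=0.2222; V=0.000000+-0.222222+0.222222=0.0000
k=4 src: inc=0.222222, refl=0.222222·0.333333=0.0741; V=-0.222222+0.222222+0.074074=0.0741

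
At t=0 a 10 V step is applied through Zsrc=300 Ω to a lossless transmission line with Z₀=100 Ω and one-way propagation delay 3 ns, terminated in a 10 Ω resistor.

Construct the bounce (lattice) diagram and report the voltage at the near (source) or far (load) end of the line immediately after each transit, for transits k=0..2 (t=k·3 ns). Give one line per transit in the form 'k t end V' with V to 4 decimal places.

Γ_L=-0.818182, Γ_S=0.500000; launch V₁=10·100/400=2.500000
k=0 src: V=2.5000
k=1 load: inc=2.500000, refl=2.500000·-0.818182=-2.0455; V=0.000000+2.500000+-2.045455=0.4545
k=2 src: inc=-2.045455, refl=-2.045455·0.500000=-1.0227; V=2.500000+-2.045455+-1.022727=-0.5682

0 0 source 2.5000
1 3 load 0.4545
2 6 source -0.5682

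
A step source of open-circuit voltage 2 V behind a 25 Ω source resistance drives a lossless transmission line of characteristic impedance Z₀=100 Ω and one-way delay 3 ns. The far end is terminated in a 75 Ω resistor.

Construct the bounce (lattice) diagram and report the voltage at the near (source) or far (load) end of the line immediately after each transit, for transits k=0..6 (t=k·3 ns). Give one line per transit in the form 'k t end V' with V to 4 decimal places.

Γ_L=-0.142857, Γ_S=-0.600000; launch V₁=2·100/125=1.600000
k=0 src: V=1.6000
k=1 load: inc=1.600000, refl=1.600000·-0.142857=-0.2286; V=0.000000+1.600000+-0.228571=1.3714
k=2 src: inc=-0.228571, refl=-0.228571·-0.600000=0.1371; V=1.600000+-0.228571+0.137143=1.5086
k=3 load: inc=0.137143, refl=0.137143·-0.142857=-0.0196; V=1.371429+0.137143+-0.019592=1.4890
k=4 src: inc=-0.019592, refl=-0.019592·-0.600000=0.0118; V=1.508571+-0.019592+0.011755=1.5007
k=5 load: inc=0.011755, refl=0.011755·-0.142857=-0.0017; V=1.488980+0.011755+-0.001679=1.4991
k=6 src: inc=-0.001679, refl=-0.001679·-0.600000=0.0010; V=1.500735+-0.001679+0.001008=1.5001

0 0 source 1.6000
1 3 load 1.3714
2 6 source 1.5086
3 9 load 1.4890
4 12 source 1.5007
5 15 load 1.4991
6 18 source 1.5001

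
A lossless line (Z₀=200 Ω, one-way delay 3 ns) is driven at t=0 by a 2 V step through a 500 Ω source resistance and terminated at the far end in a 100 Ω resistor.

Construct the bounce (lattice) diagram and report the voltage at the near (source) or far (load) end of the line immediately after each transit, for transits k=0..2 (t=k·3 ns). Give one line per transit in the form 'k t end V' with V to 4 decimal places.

0 0 source 0.5714
1 3 load 0.3810
2 6 source 0.2993

Γ_L=-0.333333, Γ_S=0.428571; launch V₁=2·200/700=0.571429
k=0 src: V=0.5714
k=1 load: inc=0.571429, refl=0.571429·-0.333333=-0.1905; V=0.000000+0.571429+-0.190476=0.3810
k=2 src: inc=-0.190476, refl=-0.190476·0.428571=-0.0816; V=0.571429+-0.190476+-0.081633=0.2993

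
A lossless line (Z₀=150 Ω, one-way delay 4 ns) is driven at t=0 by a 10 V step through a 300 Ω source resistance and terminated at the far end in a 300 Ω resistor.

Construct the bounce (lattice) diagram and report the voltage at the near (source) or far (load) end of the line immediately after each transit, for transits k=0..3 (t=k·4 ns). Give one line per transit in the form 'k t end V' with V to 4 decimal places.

Γ_L=0.333333, Γ_S=0.333333; launch V₁=10·150/450=3.333333
k=0 src: V=3.3333
k=1 load: inc=3.333333, refl=3.333333·0.333333=1.1111; V=0.000000+3.333333+1.111111=4.4444
k=2 src: inc=1.111111, refl=1.111111·0.333333=0.3704; V=3.333333+1.111111+0.370370=4.8148
k=3 load: inc=0.370370, refl=0.370370·0.333333=0.1235; V=4.444444+0.370370+0.123457=4.9383

0 0 source 3.3333
1 4 load 4.4444
2 8 source 4.8148
3 12 load 4.9383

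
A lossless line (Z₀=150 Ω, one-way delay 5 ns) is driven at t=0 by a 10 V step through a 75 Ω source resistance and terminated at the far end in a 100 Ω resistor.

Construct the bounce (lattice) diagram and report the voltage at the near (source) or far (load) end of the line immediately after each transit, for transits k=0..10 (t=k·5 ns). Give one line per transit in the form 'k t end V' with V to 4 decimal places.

0 0 source 6.6667
1 5 load 5.3333
2 10 source 5.7778
3 15 load 5.6889
4 20 source 5.7185
5 25 load 5.7126
6 30 source 5.7146
7 35 load 5.7142
8 40 source 5.7143
9 45 load 5.7143
10 50 source 5.7143

Γ_L=-0.200000, Γ_S=-0.333333; launch V₁=10·150/225=6.666667
k=0 src: V=6.6667
k=1 load: inc=6.666667, refl=6.666667·-0.200000=-1.3333; V=0.000000+6.666667+-1.333333=5.3333
k=2 src: inc=-1.333333, refl=-1.333333·-0.333333=0.4444; V=6.666667+-1.333333+0.444444=5.7778
k=3 load: inc=0.444444, refl=0.444444·-0.200000=-0.0889; V=5.333333+0.444444+-0.088889=5.6889
k=4 src: inc=-0.088889, refl=-0.088889·-0.333333=0.0296; V=5.777778+-0.088889+0.029630=5.7185
k=5 load: inc=0.029630, refl=0.029630·-0.200000=-0.0059; V=5.688889+0.029630+-0.005926=5.7126
k=6 src: inc=-0.005926, refl=-0.005926·-0.333333=0.0020; V=5.718519+-0.005926+0.001975=5.7146
k=7 load: inc=0.001975, refl=0.001975·-0.200000=-0.0004; V=5.712593+0.001975+-0.000395=5.7142
k=8 src: inc=-0.000395, refl=-0.000395·-0.333333=0.0001; V=5.714568+-0.000395+0.000132=5.7143
k=9 load: inc=0.000132, refl=0.000132·-0.200000=-0.0000; V=5.714173+0.000132+-0.000026=5.7143
k=10 src: inc=-0.000026, refl=-0.000026·-0.333333=0.0000; V=5.714305+-0.000026+0.000009=5.7143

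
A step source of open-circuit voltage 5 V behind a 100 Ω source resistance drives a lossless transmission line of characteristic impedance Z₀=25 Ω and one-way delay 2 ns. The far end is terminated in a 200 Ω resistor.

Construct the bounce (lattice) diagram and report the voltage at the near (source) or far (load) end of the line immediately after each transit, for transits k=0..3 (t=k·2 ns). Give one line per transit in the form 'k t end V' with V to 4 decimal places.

0 0 source 1.0000
1 2 load 1.7778
2 4 source 2.2444
3 6 load 2.6074

Γ_L=0.777778, Γ_S=0.600000; launch V₁=5·25/125=1.000000
k=0 src: V=1.0000
k=1 load: inc=1.000000, refl=1.000000·0.777778=0.7778; V=0.000000+1.000000+0.777778=1.7778
k=2 src: inc=0.777778, refl=0.777778·0.600000=0.4667; V=1.000000+0.777778+0.466667=2.2444
k=3 load: inc=0.466667, refl=0.466667·0.777778=0.3630; V=1.777778+0.466667+0.362963=2.6074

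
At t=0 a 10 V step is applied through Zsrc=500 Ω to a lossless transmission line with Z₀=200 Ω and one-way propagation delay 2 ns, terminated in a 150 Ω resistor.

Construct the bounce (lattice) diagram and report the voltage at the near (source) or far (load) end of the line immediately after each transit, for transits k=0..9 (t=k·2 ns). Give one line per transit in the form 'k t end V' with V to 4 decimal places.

0 0 source 2.8571
1 2 load 2.4490
2 4 source 2.2741
3 6 load 2.2990
4 8 source 2.3098
5 10 load 2.3082
6 12 source 2.3076
7 14 load 2.3077
8 16 source 2.3077
9 18 load 2.3077

Γ_L=-0.142857, Γ_S=0.428571; launch V₁=10·200/700=2.857143
k=0 src: V=2.8571
k=1 load: inc=2.857143, refl=2.857143·-0.142857=-0.4082; V=0.000000+2.857143+-0.408163=2.4490
k=2 src: inc=-0.408163, refl=-0.408163·0.428571=-0.1749; V=2.857143+-0.408163+-0.174927=2.2741
k=3 load: inc=-0.174927, refl=-0.174927·-0.142857=0.0250; V=2.448980+-0.174927+0.024990=2.2990
k=4 src: inc=0.024990, refl=0.024990·0.428571=0.0107; V=2.274052+0.024990+0.010710=2.3098
k=5 load: inc=0.010710, refl=0.010710·-0.142857=-0.0015; V=2.299042+0.010710+-0.001530=2.3082
k=6 src: inc=-0.001530, refl=-0.001530·0.428571=-0.0007; V=2.309752+-0.001530+-0.000656=2.3076
k=7 load: inc=-0.000656, refl=-0.000656·-0.142857=0.0001; V=2.308222+-0.000656+0.000094=2.3077
k=8 src: inc=0.000094, refl=0.000094·0.428571=0.0000; V=2.307566+0.000094+0.000040=2.3077
k=9 load: inc=0.000040, refl=0.000040·-0.142857=-0.0000; V=2.307660+0.000040+-0.000006=2.3077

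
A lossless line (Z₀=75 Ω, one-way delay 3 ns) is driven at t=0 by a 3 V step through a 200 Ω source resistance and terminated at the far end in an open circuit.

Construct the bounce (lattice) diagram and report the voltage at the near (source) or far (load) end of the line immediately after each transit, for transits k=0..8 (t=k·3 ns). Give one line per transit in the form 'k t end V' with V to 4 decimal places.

0 0 source 0.8182
1 3 load 1.6364
2 6 source 2.0083
3 9 load 2.3802
4 12 source 2.5492
5 15 load 2.7183
6 18 source 2.7951
7 21 load 2.8719
8 24 source 2.9069

Γ_L=1.000000, Γ_S=0.454545; launch V₁=3·75/275=0.818182
k=0 src: V=0.8182
k=1 load: inc=0.818182, refl=0.818182·1.000000=0.8182; V=0.000000+0.818182+0.818182=1.6364
k=2 src: inc=0.818182, refl=0.818182·0.454545=0.3719; V=0.818182+0.818182+0.371901=2.0083
k=3 load: inc=0.371901, refl=0.371901·1.000000=0.3719; V=1.636364+0.371901+0.371901=2.3802
k=4 src: inc=0.371901, refl=0.371901·0.454545=0.1690; V=2.008264+0.371901+0.169046=2.5492
k=5 load: inc=0.169046, refl=0.169046·1.000000=0.1690; V=2.380165+0.169046+0.169046=2.7183
k=6 src: inc=0.169046, refl=0.169046·0.454545=0.0768; V=2.549211+0.169046+0.076839=2.7951
k=7 load: inc=0.076839, refl=0.076839·1.000000=0.0768; V=2.718257+0.076839+0.076839=2.8719
k=8 src: inc=0.076839, refl=0.076839·0.454545=0.0349; V=2.795096+0.076839+0.034927=2.9069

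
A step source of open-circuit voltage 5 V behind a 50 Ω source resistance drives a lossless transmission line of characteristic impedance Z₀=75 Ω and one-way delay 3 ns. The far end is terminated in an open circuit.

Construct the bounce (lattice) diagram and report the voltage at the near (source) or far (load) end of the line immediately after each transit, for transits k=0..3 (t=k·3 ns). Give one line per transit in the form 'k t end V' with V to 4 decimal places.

Γ_L=1.000000, Γ_S=-0.200000; launch V₁=5·75/125=3.000000
k=0 src: V=3.0000
k=1 load: inc=3.000000, refl=3.000000·1.000000=3.0000; V=0.000000+3.000000+3.000000=6.0000
k=2 src: inc=3.000000, refl=3.000000·-0.200000=-0.6000; V=3.000000+3.000000+-0.600000=5.4000
k=3 load: inc=-0.600000, refl=-0.600000·1.000000=-0.6000; V=6.000000+-0.600000+-0.600000=4.8000

0 0 source 3.0000
1 3 load 6.0000
2 6 source 5.4000
3 9 load 4.8000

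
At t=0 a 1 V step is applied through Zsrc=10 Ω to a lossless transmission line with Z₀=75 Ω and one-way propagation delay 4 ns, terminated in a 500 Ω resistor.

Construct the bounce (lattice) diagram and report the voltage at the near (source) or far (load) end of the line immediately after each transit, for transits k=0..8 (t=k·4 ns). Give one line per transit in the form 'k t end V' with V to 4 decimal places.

0 0 source 0.8824
1 4 load 1.5345
2 8 source 1.0358
3 12 load 0.6672
4 16 source 0.9491
5 20 load 1.1574
6 24 source 0.9981
7 28 load 0.8803
8 32 source 0.9704

Γ_L=0.739130, Γ_S=-0.764706; launch V₁=1·75/85=0.882353
k=0 src: V=0.8824
k=1 load: inc=0.882353, refl=0.882353·0.739130=0.6522; V=0.000000+0.882353+0.652174=1.5345
k=2 src: inc=0.652174, refl=0.652174·-0.764706=-0.4987; V=0.882353+0.652174+-0.498721=1.0358
k=3 load: inc=-0.498721, refl=-0.498721·0.739130=-0.3686; V=1.534527+-0.498721+-0.368620=0.6672
k=4 src: inc=-0.368620, refl=-0.368620·-0.764706=0.2819; V=1.035806+-0.368620+0.281886=0.9491
k=5 load: inc=0.281886, refl=0.281886·0.739130=0.2084; V=0.667186+0.281886+0.208350=1.1574
k=6 src: inc=0.208350, refl=0.208350·-0.764706=-0.1593; V=0.949072+0.208350+-0.159327=0.9981
k=7 load: inc=-0.159327, refl=-0.159327·0.739130=-0.1178; V=1.157422+-0.159327+-0.117763=0.8803
k=8 src: inc=-0.117763, refl=-0.117763·-0.764706=0.0901; V=0.998095+-0.117763+0.090054=0.9704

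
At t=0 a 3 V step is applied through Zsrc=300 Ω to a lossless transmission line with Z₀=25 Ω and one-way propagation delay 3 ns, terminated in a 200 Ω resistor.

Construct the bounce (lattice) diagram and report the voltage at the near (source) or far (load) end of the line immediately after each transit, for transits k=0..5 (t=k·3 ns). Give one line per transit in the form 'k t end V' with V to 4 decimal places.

0 0 source 0.2308
1 3 load 0.4103
2 6 source 0.5621
3 9 load 0.6803
4 12 source 0.7802
5 15 load 0.8579

Γ_L=0.777778, Γ_S=0.846154; launch V₁=3·25/325=0.230769
k=0 src: V=0.2308
k=1 load: inc=0.230769, refl=0.230769·0.777778=0.1795; V=0.000000+0.230769+0.179487=0.4103
k=2 src: inc=0.179487, refl=0.179487·0.846154=0.1519; V=0.230769+0.179487+0.151874=0.5621
k=3 load: inc=0.151874, refl=0.151874·0.777778=0.1181; V=0.410256+0.151874+0.118124=0.6803
k=4 src: inc=0.118124, refl=0.118124·0.846154=0.1000; V=0.562130+0.118124+0.099951=0.7802
k=5 load: inc=0.099951, refl=0.099951·0.777778=0.0777; V=0.680254+0.099951+0.077740=0.8579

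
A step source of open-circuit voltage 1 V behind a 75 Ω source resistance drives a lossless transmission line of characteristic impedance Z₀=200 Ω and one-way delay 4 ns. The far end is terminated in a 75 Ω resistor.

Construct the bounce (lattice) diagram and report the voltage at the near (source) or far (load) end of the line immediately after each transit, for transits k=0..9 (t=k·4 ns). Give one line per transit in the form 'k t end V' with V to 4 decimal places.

Γ_L=-0.454545, Γ_S=-0.454545; launch V₁=1·200/275=0.727273
k=0 src: V=0.7273
k=1 load: inc=0.727273, refl=0.727273·-0.454545=-0.3306; V=0.000000+0.727273+-0.330579=0.3967
k=2 src: inc=-0.330579, refl=-0.330579·-0.454545=0.1503; V=0.727273+-0.330579+0.150263=0.5470
k=3 load: inc=0.150263, refl=0.150263·-0.454545=-0.0683; V=0.396694+0.150263+-0.068301=0.4787
k=4 src: inc=-0.068301, refl=-0.068301·-0.454545=0.0310; V=0.546957+-0.068301+0.031046=0.5097
k=5 load: inc=0.031046, refl=0.031046·-0.454545=-0.0141; V=0.478656+0.031046+-0.014112=0.4956
k=6 src: inc=-0.014112, refl=-0.014112·-0.454545=0.0064; V=0.509702+-0.014112+0.006414=0.5020
k=7 load: inc=0.006414, refl=0.006414·-0.454545=-0.0029; V=0.495590+0.006414+-0.002916=0.4991
k=8 src: inc=-0.002916, refl=-0.002916·-0.454545=0.0013; V=0.502005+-0.002916+0.001325=0.5004
k=9 load: inc=0.001325, refl=0.001325·-0.454545=-0.0006; V=0.499089+0.001325+-0.000602=0.4998

0 0 source 0.7273
1 4 load 0.3967
2 8 source 0.5470
3 12 load 0.4787
4 16 source 0.5097
5 20 load 0.4956
6 24 source 0.5020
7 28 load 0.4991
8 32 source 0.5004
9 36 load 0.4998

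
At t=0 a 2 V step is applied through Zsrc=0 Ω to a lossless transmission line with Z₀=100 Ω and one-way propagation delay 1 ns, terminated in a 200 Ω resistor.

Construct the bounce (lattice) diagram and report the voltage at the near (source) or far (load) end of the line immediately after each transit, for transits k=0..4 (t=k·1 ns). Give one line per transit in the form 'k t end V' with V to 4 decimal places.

0 0 source 2.0000
1 1 load 2.6667
2 2 source 2.0000
3 3 load 1.7778
4 4 source 2.0000

Γ_L=0.333333, Γ_S=-1.000000; launch V₁=2·100/100=2.000000
k=0 src: V=2.0000
k=1 load: inc=2.000000, refl=2.000000·0.333333=0.6667; V=0.000000+2.000000+0.666667=2.6667
k=2 src: inc=0.666667, refl=0.666667·-1.000000=-0.6667; V=2.000000+0.666667+-0.666667=2.0000
k=3 load: inc=-0.666667, refl=-0.666667·0.333333=-0.2222; V=2.666667+-0.666667+-0.222222=1.7778
k=4 src: inc=-0.222222, refl=-0.222222·-1.000000=0.2222; V=2.000000+-0.222222+0.222222=2.0000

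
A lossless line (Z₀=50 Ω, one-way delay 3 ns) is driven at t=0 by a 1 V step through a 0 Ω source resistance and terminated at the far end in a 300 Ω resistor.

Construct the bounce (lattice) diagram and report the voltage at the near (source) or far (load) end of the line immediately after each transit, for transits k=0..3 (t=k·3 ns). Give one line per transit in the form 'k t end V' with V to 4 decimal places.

0 0 source 1.0000
1 3 load 1.7143
2 6 source 1.0000
3 9 load 0.4898

Γ_L=0.714286, Γ_S=-1.000000; launch V₁=1·50/50=1.000000
k=0 src: V=1.0000
k=1 load: inc=1.000000, refl=1.000000·0.714286=0.7143; V=0.000000+1.000000+0.714286=1.7143
k=2 src: inc=0.714286, refl=0.714286·-1.000000=-0.7143; V=1.000000+0.714286+-0.714286=1.0000
k=3 load: inc=-0.714286, refl=-0.714286·0.714286=-0.5102; V=1.714286+-0.714286+-0.510204=0.4898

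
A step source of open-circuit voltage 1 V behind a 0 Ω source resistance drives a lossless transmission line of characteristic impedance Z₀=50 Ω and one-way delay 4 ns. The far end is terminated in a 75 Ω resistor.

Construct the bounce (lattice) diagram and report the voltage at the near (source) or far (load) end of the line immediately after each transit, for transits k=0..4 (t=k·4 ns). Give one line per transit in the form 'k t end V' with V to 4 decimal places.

0 0 source 1.0000
1 4 load 1.2000
2 8 source 1.0000
3 12 load 0.9600
4 16 source 1.0000

Γ_L=0.200000, Γ_S=-1.000000; launch V₁=1·50/50=1.000000
k=0 src: V=1.0000
k=1 load: inc=1.000000, refl=1.000000·0.200000=0.2000; V=0.000000+1.000000+0.200000=1.2000
k=2 src: inc=0.200000, refl=0.200000·-1.000000=-0.2000; V=1.000000+0.200000+-0.200000=1.0000
k=3 load: inc=-0.200000, refl=-0.200000·0.200000=-0.0400; V=1.200000+-0.200000+-0.040000=0.9600
k=4 src: inc=-0.040000, refl=-0.040000·-1.000000=0.0400; V=1.000000+-0.040000+0.040000=1.0000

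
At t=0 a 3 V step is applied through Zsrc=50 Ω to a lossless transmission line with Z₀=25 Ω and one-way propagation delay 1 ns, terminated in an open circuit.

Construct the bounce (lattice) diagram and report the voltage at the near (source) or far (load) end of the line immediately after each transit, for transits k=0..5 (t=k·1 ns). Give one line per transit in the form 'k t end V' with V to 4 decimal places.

0 0 source 1.0000
1 1 load 2.0000
2 2 source 2.3333
3 3 load 2.6667
4 4 source 2.7778
5 5 load 2.8889

Γ_L=1.000000, Γ_S=0.333333; launch V₁=3·25/75=1.000000
k=0 src: V=1.0000
k=1 load: inc=1.000000, refl=1.000000·1.000000=1.0000; V=0.000000+1.000000+1.000000=2.0000
k=2 src: inc=1.000000, refl=1.000000·0.333333=0.3333; V=1.000000+1.000000+0.333333=2.3333
k=3 load: inc=0.333333, refl=0.333333·1.000000=0.3333; V=2.000000+0.333333+0.333333=2.6667
k=4 src: inc=0.333333, refl=0.333333·0.333333=0.1111; V=2.333333+0.333333+0.111111=2.7778
k=5 load: inc=0.111111, refl=0.111111·1.000000=0.1111; V=2.666667+0.111111+0.111111=2.8889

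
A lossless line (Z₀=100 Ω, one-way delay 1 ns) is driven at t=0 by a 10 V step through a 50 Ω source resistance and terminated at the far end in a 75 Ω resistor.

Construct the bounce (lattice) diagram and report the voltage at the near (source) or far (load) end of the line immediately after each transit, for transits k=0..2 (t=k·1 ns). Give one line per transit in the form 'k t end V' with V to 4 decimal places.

0 0 source 6.6667
1 1 load 5.7143
2 2 source 6.0317

Γ_L=-0.142857, Γ_S=-0.333333; launch V₁=10·100/150=6.666667
k=0 src: V=6.6667
k=1 load: inc=6.666667, refl=6.666667·-0.142857=-0.9524; V=0.000000+6.666667+-0.952381=5.7143
k=2 src: inc=-0.952381, refl=-0.952381·-0.333333=0.3175; V=6.666667+-0.952381+0.317460=6.0317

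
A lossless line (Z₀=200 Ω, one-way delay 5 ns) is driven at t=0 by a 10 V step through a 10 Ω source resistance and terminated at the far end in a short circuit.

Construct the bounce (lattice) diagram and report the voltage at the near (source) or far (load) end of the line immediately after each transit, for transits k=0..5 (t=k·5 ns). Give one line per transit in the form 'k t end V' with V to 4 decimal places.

Γ_L=-1.000000, Γ_S=-0.904762; launch V₁=10·200/210=9.523810
k=0 src: V=9.5238
k=1 load: inc=9.523810, refl=9.523810·-1.000000=-9.5238; V=0.000000+9.523810+-9.523810=0.0000
k=2 src: inc=-9.523810, refl=-9.523810·-0.904762=8.6168; V=9.523810+-9.523810+8.616780=8.6168
k=3 load: inc=8.616780, refl=8.616780·-1.000000=-8.6168; V=0.000000+8.616780+-8.616780=0.0000
k=4 src: inc=-8.616780, refl=-8.616780·-0.904762=7.7961; V=8.616780+-8.616780+7.796134=7.7961
k=5 load: inc=7.796134, refl=7.796134·-1.000000=-7.7961; V=0.000000+7.796134+-7.796134=0.0000

0 0 source 9.5238
1 5 load 0.0000
2 10 source 8.6168
3 15 load 0.0000
4 20 source 7.7961
5 25 load 0.0000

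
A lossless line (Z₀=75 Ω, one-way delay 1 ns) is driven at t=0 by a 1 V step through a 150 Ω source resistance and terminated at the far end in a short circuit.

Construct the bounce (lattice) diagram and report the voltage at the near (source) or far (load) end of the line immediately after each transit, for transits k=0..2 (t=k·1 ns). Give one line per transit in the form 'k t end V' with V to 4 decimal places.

0 0 source 0.3333
1 1 load 0.0000
2 2 source -0.1111

Γ_L=-1.000000, Γ_S=0.333333; launch V₁=1·75/225=0.333333
k=0 src: V=0.3333
k=1 load: inc=0.333333, refl=0.333333·-1.000000=-0.3333; V=0.000000+0.333333+-0.333333=0.0000
k=2 src: inc=-0.333333, refl=-0.333333·0.333333=-0.1111; V=0.333333+-0.333333+-0.111111=-0.1111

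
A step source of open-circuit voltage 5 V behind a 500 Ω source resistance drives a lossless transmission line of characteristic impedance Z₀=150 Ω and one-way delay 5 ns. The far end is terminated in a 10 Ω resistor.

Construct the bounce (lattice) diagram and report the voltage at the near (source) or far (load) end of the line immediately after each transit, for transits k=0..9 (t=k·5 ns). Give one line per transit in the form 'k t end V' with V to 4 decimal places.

Γ_L=-0.875000, Γ_S=0.538462; launch V₁=5·150/650=1.153846
k=0 src: V=1.1538
k=1 load: inc=1.153846, refl=1.153846·-0.875000=-1.0096; V=0.000000+1.153846+-1.009615=0.1442
k=2 src: inc=-1.009615, refl=-1.009615·0.538462=-0.5436; V=1.153846+-1.009615+-0.543639=-0.3994
k=3 load: inc=-0.543639, refl=-0.543639·-0.875000=0.4757; V=0.144231+-0.543639+0.475684=0.0763
k=4 src: inc=0.475684, refl=0.475684·0.538462=0.2561; V=-0.399408+0.475684+0.256138=0.3324
k=5 load: inc=0.256138, refl=0.256138·-0.875000=-0.2241; V=0.076276+0.256138+-0.224120=0.1083
k=6 src: inc=-0.224120, refl=-0.224120·0.538462=-0.1207; V=0.332414+-0.224120+-0.120680=-0.0124
k=7 load: inc=-0.120680, refl=-0.120680·-0.875000=0.1056; V=0.108293+-0.120680+0.105595=0.0932
k=8 src: inc=0.105595, refl=0.105595·0.538462=0.0569; V=-0.012387+0.105595+0.056859=0.1501
k=9 load: inc=0.056859, refl=0.056859·-0.875000=-0.0498; V=0.093208+0.056859+-0.049752=0.1003

0 0 source 1.1538
1 5 load 0.1442
2 10 source -0.3994
3 15 load 0.0763
4 20 source 0.3324
5 25 load 0.1083
6 30 source -0.0124
7 35 load 0.0932
8 40 source 0.1501
9 45 load 0.1003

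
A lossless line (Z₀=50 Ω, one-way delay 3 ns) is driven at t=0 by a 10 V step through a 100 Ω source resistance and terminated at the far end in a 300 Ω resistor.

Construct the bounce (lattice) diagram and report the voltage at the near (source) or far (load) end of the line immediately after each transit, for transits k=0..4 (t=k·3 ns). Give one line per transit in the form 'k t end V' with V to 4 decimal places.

0 0 source 3.3333
1 3 load 5.7143
2 6 source 6.5079
3 9 load 7.0748
4 12 source 7.2638

Γ_L=0.714286, Γ_S=0.333333; launch V₁=10·50/150=3.333333
k=0 src: V=3.3333
k=1 load: inc=3.333333, refl=3.333333·0.714286=2.3810; V=0.000000+3.333333+2.380952=5.7143
k=2 src: inc=2.380952, refl=2.380952·0.333333=0.7937; V=3.333333+2.380952+0.793651=6.5079
k=3 load: inc=0.793651, refl=0.793651·0.714286=0.5669; V=5.714286+0.793651+0.566893=7.0748
k=4 src: inc=0.566893, refl=0.566893·0.333333=0.1890; V=6.507937+0.566893+0.188964=7.2638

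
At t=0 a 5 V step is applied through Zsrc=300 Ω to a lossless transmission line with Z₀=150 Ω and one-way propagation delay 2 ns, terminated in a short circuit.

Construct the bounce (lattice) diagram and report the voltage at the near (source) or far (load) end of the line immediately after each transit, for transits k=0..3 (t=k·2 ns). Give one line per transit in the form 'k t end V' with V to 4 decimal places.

0 0 source 1.6667
1 2 load 0.0000
2 4 source -0.5556
3 6 load 0.0000

Γ_L=-1.000000, Γ_S=0.333333; launch V₁=5·150/450=1.666667
k=0 src: V=1.6667
k=1 load: inc=1.666667, refl=1.666667·-1.000000=-1.6667; V=0.000000+1.666667+-1.666667=0.0000
k=2 src: inc=-1.666667, refl=-1.666667·0.333333=-0.5556; V=1.666667+-1.666667+-0.555556=-0.5556
k=3 load: inc=-0.555556, refl=-0.555556·-1.000000=0.5556; V=0.000000+-0.555556+0.555556=0.0000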